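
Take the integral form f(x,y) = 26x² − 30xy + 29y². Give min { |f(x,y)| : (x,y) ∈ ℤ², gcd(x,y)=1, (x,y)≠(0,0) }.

translate: b→22 (≡-30 mod 52), so (26,-30,29)→(26,22,25)
flip: (26,22,25)→(25,-22,26)
reduced (well bottom): (25,-22,26) with a≤c, −a<b≤a
well minimum = a = 25

25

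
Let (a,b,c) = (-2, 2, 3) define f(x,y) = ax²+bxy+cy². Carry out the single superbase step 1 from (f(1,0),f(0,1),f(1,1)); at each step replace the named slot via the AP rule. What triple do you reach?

start (-2,3,3) = (f(1,0),f(0,1),f(1,1))
replace slot 1: 2·(3+3) − (-2) = 14 → (14,3,3)

14,3,3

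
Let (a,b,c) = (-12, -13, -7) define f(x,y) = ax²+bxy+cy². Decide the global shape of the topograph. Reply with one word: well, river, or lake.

D = b²−4ac = (-13)² − 4·(-12)·(-7) = -167
D < 0 ⇒ definite ⇒ every region one sign ⇒ single well

well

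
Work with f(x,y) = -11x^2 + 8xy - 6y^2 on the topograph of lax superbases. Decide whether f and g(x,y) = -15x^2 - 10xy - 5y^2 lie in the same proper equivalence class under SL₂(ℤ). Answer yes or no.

D₁ = -200, D₂ = -200
f is negative-definite; reduce −f:
−f: flip: (11,-8,6)→(6,8,11)
−f: translate: b→-4 (≡8 mod 12), so (6,8,11)→(6,-4,9)
−f: reduced (well bottom): (6,-4,9) with a≤c, −a<b≤a
flip sign back: reduced form of f is (-6,4,-9)
g is negative-definite; reduce −g:
−g: flip: (15,10,5)→(5,-10,15)
−g: translate: b→0 (≡-10 mod 10), so (5,-10,15)→(5,0,10)
−g: reduced (well bottom): (5,0,10) with a≤c, −a<b≤a
flip sign back: reduced form of g is (-5,0,-10)
reduced forms (-6, 4, -9) vs (-5, 0, -10) ⇒ inequivalent

no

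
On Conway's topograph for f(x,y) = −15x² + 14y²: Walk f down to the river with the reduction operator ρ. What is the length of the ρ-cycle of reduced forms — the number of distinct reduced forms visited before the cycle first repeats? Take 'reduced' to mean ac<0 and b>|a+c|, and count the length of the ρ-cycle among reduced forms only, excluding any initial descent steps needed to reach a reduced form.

D = 840, ⌊√D⌋ = 28
descent: ρ → (14,28,-1)  [lands on river]
river: ρ → (-1,28,14)
ρ-cycle length = 2 (tail of 1 descent step not counted)

2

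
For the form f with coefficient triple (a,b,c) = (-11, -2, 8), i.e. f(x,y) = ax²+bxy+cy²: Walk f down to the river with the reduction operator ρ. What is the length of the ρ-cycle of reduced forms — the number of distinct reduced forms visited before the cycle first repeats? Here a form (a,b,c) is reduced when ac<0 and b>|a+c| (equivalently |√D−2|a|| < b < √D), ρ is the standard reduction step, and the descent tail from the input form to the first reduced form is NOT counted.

D = 356, ⌊√D⌋ = 18
descent: ρ → (8,18,-1)  [lands on river]
river: ρ → (-1,18,8)
river: ρ → (8,14,-5)
river: ρ → (-5,16,5)
river: ρ → (5,14,-8)
river: ρ → (-8,18,1)
river: ρ → (1,18,-8)
river: ρ → (-8,14,5)
river: ρ → (5,16,-5)
river: ρ → (-5,14,8)
ρ-cycle length = 10 (tail of 1 descent step not counted)

10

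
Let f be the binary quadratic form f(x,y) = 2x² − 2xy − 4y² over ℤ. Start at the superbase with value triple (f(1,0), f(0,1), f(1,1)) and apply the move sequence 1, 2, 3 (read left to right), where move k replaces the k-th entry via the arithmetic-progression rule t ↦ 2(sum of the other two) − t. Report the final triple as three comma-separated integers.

start (2,-4,-4) = (f(1,0),f(0,1),f(1,1))
replace slot 1: 2·((-4)+(-4)) − 2 = -18 → (-18,-4,-4)
replace slot 2: 2·((-18)+(-4)) − (-4) = -40 → (-18,-40,-4)
replace slot 3: 2·((-18)+(-40)) − (-4) = -112 → (-18,-40,-112)

-18,-40,-112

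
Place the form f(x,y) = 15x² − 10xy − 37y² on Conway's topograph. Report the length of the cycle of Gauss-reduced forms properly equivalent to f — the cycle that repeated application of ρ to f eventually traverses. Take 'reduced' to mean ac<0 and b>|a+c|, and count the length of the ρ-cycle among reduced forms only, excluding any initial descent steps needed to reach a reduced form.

D = 2320, ⌊√D⌋ = 48
descent: ρ → (-37,10,15)
descent: ρ → (15,20,-32)  [lands on river]
river: ρ → (-32,44,3)
river: ρ → (3,46,-17)
river: ρ → (-17,22,27)
river: ρ → (27,32,-12)
river: ρ → (-12,40,15)
ρ-cycle length = 6 (tail of 2 descent steps not counted)

6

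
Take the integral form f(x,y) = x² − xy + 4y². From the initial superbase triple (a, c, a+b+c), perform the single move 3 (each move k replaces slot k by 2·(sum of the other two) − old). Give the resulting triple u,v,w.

start (1,4,4) = (f(1,0),f(0,1),f(1,1))
replace slot 3: 2·(1+4) − 4 = 6 → (1,4,6)

1,4,6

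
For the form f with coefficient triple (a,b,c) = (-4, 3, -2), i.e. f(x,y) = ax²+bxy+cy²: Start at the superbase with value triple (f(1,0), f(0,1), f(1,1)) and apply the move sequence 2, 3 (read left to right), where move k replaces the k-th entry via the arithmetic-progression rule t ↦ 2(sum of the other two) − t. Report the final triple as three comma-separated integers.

start (-4,-2,-3) = (f(1,0),f(0,1),f(1,1))
replace slot 2: 2·((-4)+(-3)) − (-2) = -12 → (-4,-12,-3)
replace slot 3: 2·((-4)+(-12)) − (-3) = -29 → (-4,-12,-29)

-4,-12,-29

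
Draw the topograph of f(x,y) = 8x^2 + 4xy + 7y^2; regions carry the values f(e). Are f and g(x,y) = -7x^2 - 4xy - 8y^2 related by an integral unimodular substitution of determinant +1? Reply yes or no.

D₁ = -208, D₂ = -208
f: flip: (8,4,7)→(7,-4,8)
f: reduced (well bottom): (7,-4,8) with a≤c, −a<b≤a
g is negative-definite; reduce −g:
−g: reduced (well bottom): (7,4,8) with a≤c, −a<b≤a
flip sign back: reduced form of g is (-7,-4,-8)
reduced forms (7, -4, 8) vs (-7, -4, -8) ⇒ inequivalent

no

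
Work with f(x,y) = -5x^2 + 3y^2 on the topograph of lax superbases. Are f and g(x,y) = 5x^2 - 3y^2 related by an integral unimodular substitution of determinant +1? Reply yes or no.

D₁ = 60, D₂ = 60
river cycle of f (length 2): (3, 6, -2), (-2, 6, 3)
river cycle of g (length 2): (-3, 6, 2), (2, 6, -3)
cycles differ ⇒ inequivalent

no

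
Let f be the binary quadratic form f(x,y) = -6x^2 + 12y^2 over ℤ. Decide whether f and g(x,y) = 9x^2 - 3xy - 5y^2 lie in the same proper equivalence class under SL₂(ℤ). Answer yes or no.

D₁ = 288, D₂ = 189
discriminants differ ⇒ not SL₂(ℤ)-equivalent

no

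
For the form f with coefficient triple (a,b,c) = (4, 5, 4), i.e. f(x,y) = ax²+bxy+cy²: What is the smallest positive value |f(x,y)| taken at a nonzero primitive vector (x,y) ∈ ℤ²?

translate: b→-3 (≡5 mod 8), so (4,5,4)→(4,-3,3)
flip: (4,-3,3)→(3,3,4)
reduced (well bottom): (3,3,4) with a≤c, −a<b≤a
well minimum = a = 3

3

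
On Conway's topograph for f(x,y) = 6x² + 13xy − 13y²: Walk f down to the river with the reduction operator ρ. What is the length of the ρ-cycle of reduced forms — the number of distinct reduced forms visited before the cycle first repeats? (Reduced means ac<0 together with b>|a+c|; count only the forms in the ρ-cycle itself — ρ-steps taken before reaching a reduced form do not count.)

D = 481, ⌊√D⌋ = 21
river: ρ → (-13,13,6)
river: ρ → (6,11,-15)
river: ρ → (-15,19,2)
river: ρ → (2,21,-5)
river: ρ → (-5,19,6)
river: ρ → (6,17,-8)
river: ρ → (-8,15,8)
river: ρ → (8,17,-6)
river: ρ → (-6,19,5)
river: ρ → (5,21,-2)
river: ρ → (-2,19,15)
river: ρ → (15,11,-6)
river: ρ → (-6,13,13)
river: ρ → (13,13,-6)
river: ρ → (-6,11,15)
river: ρ → (15,19,-2)
river: ρ → (-2,21,5)
river: ρ → (5,19,-6)
river: ρ → (-6,17,8)
river: ρ → (8,15,-8)
river: ρ → (-8,17,6)
river: ρ → (6,19,-5)
river: ρ → (-5,21,2)
river: ρ → (2,19,-15)
river: ρ → (-15,11,6)
river: ρ → (6,13,-13)
ρ-cycle length = 26 (tail of 0 descent steps not counted)

26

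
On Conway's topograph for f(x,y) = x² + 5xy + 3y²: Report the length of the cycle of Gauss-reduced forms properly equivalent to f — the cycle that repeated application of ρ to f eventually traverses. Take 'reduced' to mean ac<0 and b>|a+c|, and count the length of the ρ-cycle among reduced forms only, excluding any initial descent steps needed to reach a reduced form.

D = 13, ⌊√D⌋ = 3
descent: ρ → (3,1,-1)
descent: ρ → (-1,3,1)  [lands on river]
river: ρ → (1,3,-1)
ρ-cycle length = 2 (tail of 2 descent steps not counted)

2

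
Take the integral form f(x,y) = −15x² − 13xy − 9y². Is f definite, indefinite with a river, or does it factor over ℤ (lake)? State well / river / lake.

D = b²−4ac = (-13)² − 4·(-15)·(-9) = -371
D < 0 ⇒ definite ⇒ every region one sign ⇒ single well

well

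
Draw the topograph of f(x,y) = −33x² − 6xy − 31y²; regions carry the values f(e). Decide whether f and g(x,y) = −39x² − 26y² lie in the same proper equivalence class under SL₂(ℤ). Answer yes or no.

D₁ = -4056, D₂ = -4056
f is negative-definite; reduce −f:
−f: flip: (33,6,31)→(31,-6,33)
−f: reduced (well bottom): (31,-6,33) with a≤c, −a<b≤a
flip sign back: reduced form of f is (-31,6,-33)
g is negative-definite; reduce −g:
−g: flip: (39,0,26)→(26,0,39)
−g: reduced (well bottom): (26,0,39) with a≤c, −a<b≤a
flip sign back: reduced form of g is (-26,0,-39)
reduced forms (-31, 6, -33) vs (-26, 0, -39) ⇒ inequivalent

no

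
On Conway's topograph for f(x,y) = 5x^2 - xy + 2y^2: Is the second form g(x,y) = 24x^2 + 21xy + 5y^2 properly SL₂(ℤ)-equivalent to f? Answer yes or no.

D₁ = -39, D₂ = -39
f: flip: (5,-1,2)→(2,1,5)
f: reduced (well bottom): (2,1,5) with a≤c, −a<b≤a
g: flip: (24,21,5)→(5,-21,24)
g: translate: b→-1 (≡-21 mod 10), so (5,-21,24)→(5,-1,2)
g: flip: (5,-1,2)→(2,1,5)
g: reduced (well bottom): (2,1,5) with a≤c, −a<b≤a
reduced forms (2, 1, 5) vs (2, 1, 5) ⇒ equivalent

yes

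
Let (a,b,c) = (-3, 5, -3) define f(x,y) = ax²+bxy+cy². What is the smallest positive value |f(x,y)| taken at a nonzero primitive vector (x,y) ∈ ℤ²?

translate: b→1 (≡-5 mod 6), so (3,-5,3)→(3,1,1)
flip: (3,1,1)→(1,-1,3)
translate: b→1 (≡-1 mod 2), so (1,-1,3)→(1,1,3)
reduced (well bottom): (1,1,3) with a≤c, −a<b≤a
well minimum |f| = |-1| = 1 (negative-definite)

1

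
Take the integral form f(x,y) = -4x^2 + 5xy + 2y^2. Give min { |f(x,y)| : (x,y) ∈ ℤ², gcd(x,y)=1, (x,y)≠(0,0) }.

river: ρ → (2,7,-1)
river: ρ → (-1,7,2)
river: ρ → (2,5,-4)
river: ρ → (-4,3,3)
river: ρ → (3,3,-4)
river: ρ → (-4,5,2)
closes: descent 0, river 6
min |a| on river = 1

1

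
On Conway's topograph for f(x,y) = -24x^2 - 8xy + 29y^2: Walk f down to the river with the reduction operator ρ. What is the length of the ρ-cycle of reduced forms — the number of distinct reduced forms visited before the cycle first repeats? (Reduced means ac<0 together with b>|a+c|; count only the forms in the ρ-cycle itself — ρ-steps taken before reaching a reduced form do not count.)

D = 2848, ⌊√D⌋ = 53
descent: ρ → (29,8,-24)  [lands on river]
river: ρ → (-24,40,13)
river: ρ → (13,38,-27)
river: ρ → (-27,16,24)
river: ρ → (24,32,-19)
river: ρ → (-19,44,12)
river: ρ → (12,52,-3)
river: ρ → (-3,50,29)
ρ-cycle length = 8 (tail of 1 descent step not counted)

8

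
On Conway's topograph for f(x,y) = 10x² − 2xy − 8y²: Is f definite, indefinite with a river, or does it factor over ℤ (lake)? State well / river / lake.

D = b²−4ac = (-2)² − 4·10·(-8) = 324
D = 18² is a perfect square ⇒ form factors over ℤ ⇒ lakes

lake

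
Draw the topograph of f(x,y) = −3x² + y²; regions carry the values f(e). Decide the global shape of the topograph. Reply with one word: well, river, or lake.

D = b²−4ac = 0² − 4·(-3)·1 = 12
D > 0 non-square ⇒ indefinite ⇒ periodic river

river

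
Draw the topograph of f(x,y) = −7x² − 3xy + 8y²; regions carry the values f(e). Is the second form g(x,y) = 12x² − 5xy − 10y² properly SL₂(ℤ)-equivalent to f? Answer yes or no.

D₁ = 233, D₂ = 505
discriminants differ ⇒ not SL₂(ℤ)-equivalent

no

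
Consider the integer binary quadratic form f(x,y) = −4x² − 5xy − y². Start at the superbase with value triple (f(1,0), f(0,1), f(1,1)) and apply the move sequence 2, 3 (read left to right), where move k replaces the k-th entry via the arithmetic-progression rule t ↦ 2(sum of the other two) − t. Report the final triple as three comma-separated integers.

start (-4,-1,-10) = (f(1,0),f(0,1),f(1,1))
replace slot 2: 2·((-4)+(-10)) − (-1) = -27 → (-4,-27,-10)
replace slot 3: 2·((-4)+(-27)) − (-10) = -52 → (-4,-27,-52)

-4,-27,-52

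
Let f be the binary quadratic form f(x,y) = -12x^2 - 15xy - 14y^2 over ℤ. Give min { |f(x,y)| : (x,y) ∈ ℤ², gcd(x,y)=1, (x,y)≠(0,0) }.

translate: b→-9 (≡15 mod 24), so (12,15,14)→(12,-9,11)
flip: (12,-9,11)→(11,9,12)
reduced (well bottom): (11,9,12) with a≤c, −a<b≤a
well minimum |f| = |-11| = 11 (negative-definite)

11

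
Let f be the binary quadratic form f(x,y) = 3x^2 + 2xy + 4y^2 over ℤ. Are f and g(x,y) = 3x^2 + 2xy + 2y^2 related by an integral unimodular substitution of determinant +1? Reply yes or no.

D₁ = -44, D₂ = -20
discriminants differ ⇒ not SL₂(ℤ)-equivalent

no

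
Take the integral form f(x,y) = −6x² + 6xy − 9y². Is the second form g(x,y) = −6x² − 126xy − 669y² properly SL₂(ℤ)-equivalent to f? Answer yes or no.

D₁ = -180, D₂ = -180
f is negative-definite; reduce −f:
−f: translate: b→6 (≡-6 mod 12), so (6,-6,9)→(6,6,9)
−f: reduced (well bottom): (6,6,9) with a≤c, −a<b≤a
flip sign back: reduced form of f is (-6,-6,-9)
g is negative-definite; reduce −g:
−g: translate: b→6 (≡126 mod 12), so (6,126,669)→(6,6,9)
−g: reduced (well bottom): (6,6,9) with a≤c, −a<b≤a
flip sign back: reduced form of g is (-6,-6,-9)
reduced forms (-6, -6, -9) vs (-6, -6, -9) ⇒ equivalent

yes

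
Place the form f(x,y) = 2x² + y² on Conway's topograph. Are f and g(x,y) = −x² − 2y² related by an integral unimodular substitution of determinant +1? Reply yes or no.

D₁ = -8, D₂ = -8
f: flip: (2,0,1)→(1,0,2)
f: reduced (well bottom): (1,0,2) with a≤c, −a<b≤a
g is negative-definite; reduce −g:
−g: reduced (well bottom): (1,0,2) with a≤c, −a<b≤a
flip sign back: reduced form of g is (-1,0,-2)
reduced forms (1, 0, 2) vs (-1, 0, -2) ⇒ inequivalent

no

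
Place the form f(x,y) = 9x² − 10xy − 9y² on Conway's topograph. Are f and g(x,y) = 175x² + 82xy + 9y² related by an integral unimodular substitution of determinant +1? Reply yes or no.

D₁ = 424, D₂ = 424
river cycle of f (length 18): (-9, 10, 9), (9, 8, -10), (-10, 12, 7), (7, 16, -6), (-6, 20, 1), (1, 20, -6), (-6, 16, 7), (7, 12, -10), (-10, 8, 9), (9, 10, -9), … (8 more)
river cycle of g (length 18): (9, 8, -10), (-10, 12, 7), (7, 16, -6), (-6, 20, 1), (1, 20, -6), (-6, 16, 7), (7, 12, -10), (-10, 8, 9), (9, 10, -9), (-9, 8, 10), … (8 more)
cycles coincide ⇒ equivalent

yes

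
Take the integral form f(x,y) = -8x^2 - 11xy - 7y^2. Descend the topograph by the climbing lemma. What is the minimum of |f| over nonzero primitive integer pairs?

translate: b→-5 (≡11 mod 16), so (8,11,7)→(8,-5,4)
flip: (8,-5,4)→(4,5,8)
translate: b→-3 (≡5 mod 8), so (4,5,8)→(4,-3,7)
reduced (well bottom): (4,-3,7) with a≤c, −a<b≤a
well minimum |f| = |-4| = 4 (negative-definite)

4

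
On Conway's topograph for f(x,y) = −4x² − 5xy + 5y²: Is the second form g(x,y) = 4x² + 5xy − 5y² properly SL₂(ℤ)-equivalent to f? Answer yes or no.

D₁ = 105, D₂ = 105
river cycle of f (length 6): (5, 5, -4), (-4, 3, 6), (6, 9, -1), (-1, 9, 6), (6, 3, -4), (-4, 5, 5)
river cycle of g (length 6): (-5, 5, 4), (4, 3, -6), (-6, 9, 1), (1, 9, -6), (-6, 3, 4), (4, 5, -5)
cycles differ ⇒ inequivalent

no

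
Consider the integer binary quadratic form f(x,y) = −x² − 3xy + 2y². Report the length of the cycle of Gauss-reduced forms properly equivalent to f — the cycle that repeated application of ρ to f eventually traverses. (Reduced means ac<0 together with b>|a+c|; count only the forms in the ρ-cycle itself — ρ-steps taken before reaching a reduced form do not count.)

D = 17, ⌊√D⌋ = 4
descent: ρ → (2,3,-1)  [lands on river]
river: ρ → (-1,3,2)
river: ρ → (2,1,-2)
river: ρ → (-2,3,1)
river: ρ → (1,3,-2)
river: ρ → (-2,1,2)
ρ-cycle length = 6 (tail of 1 descent step not counted)

6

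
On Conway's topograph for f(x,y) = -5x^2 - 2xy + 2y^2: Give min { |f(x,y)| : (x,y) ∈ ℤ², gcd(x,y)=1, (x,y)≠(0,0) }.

descent: ρ → (2,6,-1)  [lands on river]
river: ρ → (-1,6,2)
closes: descent 1, river 2
min |a| on river = 1

1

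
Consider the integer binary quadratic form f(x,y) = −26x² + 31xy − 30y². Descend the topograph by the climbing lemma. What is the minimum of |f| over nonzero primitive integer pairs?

translate: b→21 (≡-31 mod 52), so (26,-31,30)→(26,21,25)
flip: (26,21,25)→(25,-21,26)
reduced (well bottom): (25,-21,26) with a≤c, −a<b≤a
well minimum |f| = |-25| = 25 (negative-definite)

25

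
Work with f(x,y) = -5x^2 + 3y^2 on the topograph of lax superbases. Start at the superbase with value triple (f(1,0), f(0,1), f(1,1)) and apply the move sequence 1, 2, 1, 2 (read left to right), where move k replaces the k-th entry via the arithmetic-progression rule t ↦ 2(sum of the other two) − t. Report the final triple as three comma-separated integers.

start (-5,3,-2) = (f(1,0),f(0,1),f(1,1))
replace slot 1: 2·(3+(-2)) − (-5) = 7 → (7,3,-2)
replace slot 2: 2·(7+(-2)) − 3 = 7 → (7,7,-2)
replace slot 1: 2·(7+(-2)) − 7 = 3 → (3,7,-2)
replace slot 2: 2·(3+(-2)) − 7 = -5 → (3,-5,-2)

3,-5,-2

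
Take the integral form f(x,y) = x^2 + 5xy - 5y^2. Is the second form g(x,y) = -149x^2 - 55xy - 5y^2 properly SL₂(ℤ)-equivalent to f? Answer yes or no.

D₁ = 45, D₂ = 45
river cycle of f (length 2): (-5, 5, 1), (1, 5, -5)
river cycle of g (length 2): (-5, 5, 1), (1, 5, -5)
cycles coincide ⇒ equivalent

yes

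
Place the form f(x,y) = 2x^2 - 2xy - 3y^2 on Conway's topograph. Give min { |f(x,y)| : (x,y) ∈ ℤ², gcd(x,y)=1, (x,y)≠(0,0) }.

descent: ρ → (-3,2,2)  [lands on river]
river: ρ → (2,2,-3)
river: ρ → (-3,4,1)
river: ρ → (1,4,-3)
closes: descent 1, river 4
min |a| on river = 1

1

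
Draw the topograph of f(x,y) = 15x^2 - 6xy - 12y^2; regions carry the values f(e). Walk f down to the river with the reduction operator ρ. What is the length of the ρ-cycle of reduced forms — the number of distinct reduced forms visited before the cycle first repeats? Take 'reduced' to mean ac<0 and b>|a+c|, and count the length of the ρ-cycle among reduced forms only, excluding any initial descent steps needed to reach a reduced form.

D = 756, ⌊√D⌋ = 27
descent: ρ → (-12,6,15)  [lands on river]
river: ρ → (15,24,-3)
river: ρ → (-3,24,15)
river: ρ → (15,6,-12)
river: ρ → (-12,18,9)
river: ρ → (9,18,-12)
ρ-cycle length = 6 (tail of 1 descent step not counted)

6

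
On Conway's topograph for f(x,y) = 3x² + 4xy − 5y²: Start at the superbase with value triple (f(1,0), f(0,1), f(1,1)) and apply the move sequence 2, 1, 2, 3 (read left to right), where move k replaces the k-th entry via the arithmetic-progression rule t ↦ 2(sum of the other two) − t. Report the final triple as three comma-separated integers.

start (3,-5,2) = (f(1,0),f(0,1),f(1,1))
replace slot 2: 2·(3+2) − (-5) = 15 → (3,15,2)
replace slot 1: 2·(15+2) − 3 = 31 → (31,15,2)
replace slot 2: 2·(31+2) − 15 = 51 → (31,51,2)
replace slot 3: 2·(31+51) − 2 = 162 → (31,51,162)

31,51,162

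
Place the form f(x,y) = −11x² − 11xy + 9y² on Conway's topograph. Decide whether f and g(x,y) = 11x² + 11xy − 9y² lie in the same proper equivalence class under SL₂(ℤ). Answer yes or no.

D₁ = 517, D₂ = 517
river cycle of f (length 10): (9, 11, -11), (-11, 11, 9), (9, 7, -13), (-13, 19, 3), (3, 17, -19), (-19, 21, 1), (1, 21, -19), (-19, 17, 3), (3, 19, -13), (-13, 7, 9)
river cycle of g (length 10): (-9, 7, 13), (13, 19, -3), (-3, 17, 19), (19, 21, -1), (-1, 21, 19), (19, 17, -3), (-3, 19, 13), (13, 7, -9), (-9, 11, 11), (11, 11, -9)
cycles differ ⇒ inequivalent

no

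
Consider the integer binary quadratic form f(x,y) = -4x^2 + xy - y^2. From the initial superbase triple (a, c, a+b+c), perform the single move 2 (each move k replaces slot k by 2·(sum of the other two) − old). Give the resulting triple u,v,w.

start (-4,-1,-4) = (f(1,0),f(0,1),f(1,1))
replace slot 2: 2·((-4)+(-4)) − (-1) = -15 → (-4,-15,-4)

-4,-15,-4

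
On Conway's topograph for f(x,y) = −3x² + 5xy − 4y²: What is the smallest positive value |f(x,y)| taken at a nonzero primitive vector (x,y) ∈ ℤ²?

translate: b→1 (≡-5 mod 6), so (3,-5,4)→(3,1,2)
flip: (3,1,2)→(2,-1,3)
reduced (well bottom): (2,-1,3) with a≤c, −a<b≤a
well minimum |f| = |-2| = 2 (negative-definite)

2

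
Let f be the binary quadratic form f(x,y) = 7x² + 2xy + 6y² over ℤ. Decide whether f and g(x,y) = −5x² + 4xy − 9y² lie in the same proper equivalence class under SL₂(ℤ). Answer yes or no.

D₁ = -164, D₂ = -164
f: flip: (7,2,6)→(6,-2,7)
f: reduced (well bottom): (6,-2,7) with a≤c, −a<b≤a
g is negative-definite; reduce −g:
−g: reduced (well bottom): (5,-4,9) with a≤c, −a<b≤a
flip sign back: reduced form of g is (-5,4,-9)
reduced forms (6, -2, 7) vs (-5, 4, -9) ⇒ inequivalent

no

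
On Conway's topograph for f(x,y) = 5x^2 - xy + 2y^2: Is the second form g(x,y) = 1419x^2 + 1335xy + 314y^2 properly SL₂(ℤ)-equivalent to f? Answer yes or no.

D₁ = -39, D₂ = -39
f: flip: (5,-1,2)→(2,1,5)
f: reduced (well bottom): (2,1,5) with a≤c, −a<b≤a
g: flip: (1419,1335,314)→(314,-1335,1419)
g: translate: b→-79 (≡-1335 mod 628), so (314,-1335,1419)→(314,-79,5)
g: flip: (314,-79,5)→(5,79,314)
g: translate: b→-1 (≡79 mod 10), so (5,79,314)→(5,-1,2)
g: flip: (5,-1,2)→(2,1,5)
g: reduced (well bottom): (2,1,5) with a≤c, −a<b≤a
reduced forms (2, 1, 5) vs (2, 1, 5) ⇒ equivalent

yes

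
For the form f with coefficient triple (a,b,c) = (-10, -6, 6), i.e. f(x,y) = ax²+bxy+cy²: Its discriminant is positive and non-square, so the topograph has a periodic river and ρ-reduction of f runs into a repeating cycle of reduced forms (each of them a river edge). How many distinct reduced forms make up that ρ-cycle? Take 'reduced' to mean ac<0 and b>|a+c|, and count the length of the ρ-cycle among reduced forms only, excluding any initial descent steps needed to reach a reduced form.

D = 276, ⌊√D⌋ = 16
descent: ρ → (6,6,-10)  [lands on river]
river: ρ → (-10,14,2)
river: ρ → (2,14,-10)
river: ρ → (-10,6,6)
ρ-cycle length = 4 (tail of 1 descent step not counted)

4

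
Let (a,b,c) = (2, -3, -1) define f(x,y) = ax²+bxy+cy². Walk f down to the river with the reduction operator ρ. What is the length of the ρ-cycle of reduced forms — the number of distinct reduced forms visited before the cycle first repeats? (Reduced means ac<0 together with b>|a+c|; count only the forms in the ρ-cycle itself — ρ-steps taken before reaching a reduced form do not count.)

D = 17, ⌊√D⌋ = 4
descent: ρ → (-1,3,2)  [lands on river]
river: ρ → (2,1,-2)
river: ρ → (-2,3,1)
river: ρ → (1,3,-2)
river: ρ → (-2,1,2)
river: ρ → (2,3,-1)
ρ-cycle length = 6 (tail of 1 descent step not counted)

6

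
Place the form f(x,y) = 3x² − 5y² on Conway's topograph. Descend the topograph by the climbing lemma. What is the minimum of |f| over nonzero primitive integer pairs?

descent: ρ → (-5,0,3)
descent: ρ → (3,6,-2)  [lands on river]
river: ρ → (-2,6,3)
closes: descent 2, river 2
min |a| on river = 2

2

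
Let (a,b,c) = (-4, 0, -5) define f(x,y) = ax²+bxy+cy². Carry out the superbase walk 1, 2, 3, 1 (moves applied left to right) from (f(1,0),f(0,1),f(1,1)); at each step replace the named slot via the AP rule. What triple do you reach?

start (-4,-5,-9) = (f(1,0),f(0,1),f(1,1))
replace slot 1: 2·((-5)+(-9)) − (-4) = -24 → (-24,-5,-9)
replace slot 2: 2·((-24)+(-9)) − (-5) = -61 → (-24,-61,-9)
replace slot 3: 2·((-24)+(-61)) − (-9) = -161 → (-24,-61,-161)
replace slot 1: 2·((-61)+(-161)) − (-24) = -420 → (-420,-61,-161)

-420,-61,-161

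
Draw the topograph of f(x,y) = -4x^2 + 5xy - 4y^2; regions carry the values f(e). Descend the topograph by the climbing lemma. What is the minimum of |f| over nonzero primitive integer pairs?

translate: b→3 (≡-5 mod 8), so (4,-5,4)→(4,3,3)
flip: (4,3,3)→(3,-3,4)
translate: b→3 (≡-3 mod 6), so (3,-3,4)→(3,3,4)
reduced (well bottom): (3,3,4) with a≤c, −a<b≤a
well minimum |f| = |-3| = 3 (negative-definite)

3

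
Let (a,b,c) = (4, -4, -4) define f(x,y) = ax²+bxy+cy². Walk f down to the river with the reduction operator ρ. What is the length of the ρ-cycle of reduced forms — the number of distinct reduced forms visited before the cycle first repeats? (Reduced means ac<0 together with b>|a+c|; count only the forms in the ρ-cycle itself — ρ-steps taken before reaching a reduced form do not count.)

D = 80, ⌊√D⌋ = 8
descent: ρ → (-4,4,4)  [lands on river]
river: ρ → (4,4,-4)
ρ-cycle length = 2 (tail of 1 descent step not counted)

2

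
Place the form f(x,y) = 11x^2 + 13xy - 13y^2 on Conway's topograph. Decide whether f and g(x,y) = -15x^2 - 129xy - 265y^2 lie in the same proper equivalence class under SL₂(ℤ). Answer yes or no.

D₁ = 741, D₂ = 741
river cycle of f (length 8): (-13, 13, 11), (11, 9, -15), (-15, 21, 5), (5, 19, -19), (-19, 19, 5), (5, 21, -15), (-15, 9, 11), (11, 13, -13)
river cycle of g (length 8): (-15, 21, 5), (5, 19, -19), (-19, 19, 5), (5, 21, -15), (-15, 9, 11), (11, 13, -13), (-13, 13, 11), (11, 9, -15)
cycles coincide ⇒ equivalent

yes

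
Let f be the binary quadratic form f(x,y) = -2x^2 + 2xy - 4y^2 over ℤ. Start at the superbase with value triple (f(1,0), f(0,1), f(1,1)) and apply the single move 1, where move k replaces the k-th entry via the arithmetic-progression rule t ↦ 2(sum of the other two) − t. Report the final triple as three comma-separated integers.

start (-2,-4,-4) = (f(1,0),f(0,1),f(1,1))
replace slot 1: 2·((-4)+(-4)) − (-2) = -14 → (-14,-4,-4)

-14,-4,-4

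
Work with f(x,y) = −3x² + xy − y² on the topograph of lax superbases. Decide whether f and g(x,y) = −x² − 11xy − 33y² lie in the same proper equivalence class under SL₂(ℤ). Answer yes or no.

D₁ = -11, D₂ = -11
f is negative-definite; reduce −f:
−f: flip: (3,-1,1)→(1,1,3)
−f: reduced (well bottom): (1,1,3) with a≤c, −a<b≤a
flip sign back: reduced form of f is (-1,-1,-3)
g is negative-definite; reduce −g:
−g: translate: b→1 (≡11 mod 2), so (1,11,33)→(1,1,3)
−g: reduced (well bottom): (1,1,3) with a≤c, −a<b≤a
flip sign back: reduced form of g is (-1,-1,-3)
reduced forms (-1, -1, -3) vs (-1, -1, -3) ⇒ equivalent

yes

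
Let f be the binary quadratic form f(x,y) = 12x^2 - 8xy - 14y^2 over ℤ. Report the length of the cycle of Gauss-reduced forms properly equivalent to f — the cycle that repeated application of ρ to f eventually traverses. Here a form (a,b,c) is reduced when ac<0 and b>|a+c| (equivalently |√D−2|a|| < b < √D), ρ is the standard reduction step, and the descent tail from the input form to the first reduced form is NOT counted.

D = 736, ⌊√D⌋ = 27
descent: ρ → (-14,8,12)  [lands on river]
river: ρ → (12,16,-10)
river: ρ → (-10,24,4)
river: ρ → (4,24,-10)
river: ρ → (-10,16,12)
river: ρ → (12,8,-14)
river: ρ → (-14,20,6)
river: ρ → (6,16,-20)
river: ρ → (-20,24,2)
river: ρ → (2,24,-20)
river: ρ → (-20,16,6)
river: ρ → (6,20,-14)
ρ-cycle length = 12 (tail of 1 descent step not counted)

12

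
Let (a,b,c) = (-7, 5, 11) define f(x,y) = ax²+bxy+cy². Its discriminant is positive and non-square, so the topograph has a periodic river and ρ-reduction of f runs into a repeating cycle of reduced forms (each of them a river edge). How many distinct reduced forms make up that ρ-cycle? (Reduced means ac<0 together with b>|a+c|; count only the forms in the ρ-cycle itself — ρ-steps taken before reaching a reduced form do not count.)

D = 333, ⌊√D⌋ = 18
river: ρ → (11,17,-1)
river: ρ → (-1,17,11)
river: ρ → (11,5,-7)
river: ρ → (-7,9,9)
river: ρ → (9,9,-7)
river: ρ → (-7,5,11)
ρ-cycle length = 6 (tail of 0 descent steps not counted)

6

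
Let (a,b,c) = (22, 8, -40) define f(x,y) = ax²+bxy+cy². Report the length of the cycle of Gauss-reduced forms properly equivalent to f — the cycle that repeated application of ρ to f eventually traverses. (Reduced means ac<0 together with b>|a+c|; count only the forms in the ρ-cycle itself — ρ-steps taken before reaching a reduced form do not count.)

D = 3584, ⌊√D⌋ = 59
descent: ρ → (-40,-8,22)
descent: ρ → (22,52,-10)  [lands on river]
river: ρ → (-10,48,32)
river: ρ → (32,16,-26)
river: ρ → (-26,36,22)
ρ-cycle length = 4 (tail of 2 descent steps not counted)

4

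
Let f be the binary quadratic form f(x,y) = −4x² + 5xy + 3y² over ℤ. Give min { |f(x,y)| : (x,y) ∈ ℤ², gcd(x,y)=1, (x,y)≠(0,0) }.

river: ρ → (3,7,-2)
river: ρ → (-2,5,6)
river: ρ → (6,7,-1)
river: ρ → (-1,7,6)
river: ρ → (6,5,-2)
river: ρ → (-2,7,3)
river: ρ → (3,5,-4)
river: ρ → (-4,3,4)
river: ρ → (4,5,-3)
river: ρ → (-3,7,2)
river: ρ → (2,5,-6)
river: ρ → (-6,7,1)
river: ρ → (1,7,-6)
river: ρ → (-6,5,2)
river: ρ → (2,7,-3)
river: ρ → (-3,5,4)
river: ρ → (4,3,-4)
river: ρ → (-4,5,3)
closes: descent 0, river 18
min |a| on river = 1

1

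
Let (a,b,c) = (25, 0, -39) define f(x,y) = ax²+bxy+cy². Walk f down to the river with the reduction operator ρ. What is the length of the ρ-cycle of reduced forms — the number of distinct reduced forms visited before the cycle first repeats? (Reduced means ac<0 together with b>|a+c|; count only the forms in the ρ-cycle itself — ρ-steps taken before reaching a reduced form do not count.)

D = 3900, ⌊√D⌋ = 62
descent: ρ → (-39,0,25)
descent: ρ → (25,50,-14)  [lands on river]
river: ρ → (-14,62,1)
river: ρ → (1,62,-14)
river: ρ → (-14,50,25)
ρ-cycle length = 4 (tail of 2 descent steps not counted)

4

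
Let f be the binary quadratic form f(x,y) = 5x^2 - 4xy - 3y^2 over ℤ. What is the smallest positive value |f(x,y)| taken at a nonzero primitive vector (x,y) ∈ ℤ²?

descent: ρ → (-3,4,5)  [lands on river]
river: ρ → (5,6,-2)
river: ρ → (-2,6,5)
river: ρ → (5,4,-3)
river: ρ → (-3,8,1)
river: ρ → (1,8,-3)
closes: descent 1, river 6
min |a| on river = 1

1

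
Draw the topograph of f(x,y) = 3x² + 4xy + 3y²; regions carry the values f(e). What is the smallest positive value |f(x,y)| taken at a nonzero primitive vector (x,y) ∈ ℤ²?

translate: b→-2 (≡4 mod 6), so (3,4,3)→(3,-2,2)
flip: (3,-2,2)→(2,2,3)
reduced (well bottom): (2,2,3) with a≤c, −a<b≤a
well minimum = a = 2

2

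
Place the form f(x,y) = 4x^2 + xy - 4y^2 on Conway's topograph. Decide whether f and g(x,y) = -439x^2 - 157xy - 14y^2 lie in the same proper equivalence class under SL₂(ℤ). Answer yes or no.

D₁ = 65, D₂ = 65
river cycle of f (length 6): (-4, 7, 1), (1, 7, -4), (-4, 1, 4), (4, 7, -1), (-1, 7, 4), (4, 1, -4)
river cycle of g (length 6): (-1, 7, 4), (4, 1, -4), (-4, 7, 1), (1, 7, -4), (-4, 1, 4), (4, 7, -1)
cycles coincide ⇒ equivalent

yes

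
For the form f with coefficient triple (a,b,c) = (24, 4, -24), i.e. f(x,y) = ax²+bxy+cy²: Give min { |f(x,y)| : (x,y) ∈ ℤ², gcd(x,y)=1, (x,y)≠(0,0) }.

river: ρ → (-24,44,4)
river: ρ → (4,44,-24)
river: ρ → (-24,4,24)
river: ρ → (24,44,-4)
river: ρ → (-4,44,24)
river: ρ → (24,4,-24)
closes: descent 0, river 6
min |a| on river = 4

4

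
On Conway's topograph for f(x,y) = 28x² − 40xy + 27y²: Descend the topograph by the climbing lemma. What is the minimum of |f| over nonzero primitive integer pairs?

translate: b→16 (≡-40 mod 56), so (28,-40,27)→(28,16,15)
flip: (28,16,15)→(15,-16,28)
translate: b→14 (≡-16 mod 30), so (15,-16,28)→(15,14,27)
reduced (well bottom): (15,14,27) with a≤c, −a<b≤a
well minimum = a = 15

15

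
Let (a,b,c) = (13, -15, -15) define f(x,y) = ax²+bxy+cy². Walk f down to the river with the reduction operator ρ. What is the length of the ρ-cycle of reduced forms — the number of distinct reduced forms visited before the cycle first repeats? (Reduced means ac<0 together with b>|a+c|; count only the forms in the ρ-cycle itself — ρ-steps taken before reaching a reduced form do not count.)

D = 1005, ⌊√D⌋ = 31
descent: ρ → (-15,15,13)  [lands on river]
river: ρ → (13,11,-17)
river: ρ → (-17,23,7)
river: ρ → (7,19,-23)
river: ρ → (-23,27,3)
river: ρ → (3,27,-23)
river: ρ → (-23,19,7)
river: ρ → (7,23,-17)
river: ρ → (-17,11,13)
river: ρ → (13,15,-15)
ρ-cycle length = 10 (tail of 1 descent step not counted)

10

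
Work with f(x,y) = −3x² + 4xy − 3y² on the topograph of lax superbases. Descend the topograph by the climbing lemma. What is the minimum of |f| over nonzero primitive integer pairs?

translate: b→2 (≡-4 mod 6), so (3,-4,3)→(3,2,2)
flip: (3,2,2)→(2,-2,3)
translate: b→2 (≡-2 mod 4), so (2,-2,3)→(2,2,3)
reduced (well bottom): (2,2,3) with a≤c, −a<b≤a
well minimum |f| = |-2| = 2 (negative-definite)

2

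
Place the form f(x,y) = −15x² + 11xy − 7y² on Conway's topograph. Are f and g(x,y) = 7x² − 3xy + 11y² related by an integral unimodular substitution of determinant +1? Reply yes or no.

D₁ = -299, D₂ = -299
f is negative-definite; reduce −f:
−f: flip: (15,-11,7)→(7,11,15)
−f: translate: b→-3 (≡11 mod 14), so (7,11,15)→(7,-3,11)
−f: reduced (well bottom): (7,-3,11) with a≤c, −a<b≤a
flip sign back: reduced form of f is (-7,3,-11)
g: reduced (well bottom): (7,-3,11) with a≤c, −a<b≤a
reduced forms (-7, 3, -11) vs (7, -3, 11) ⇒ inequivalent

no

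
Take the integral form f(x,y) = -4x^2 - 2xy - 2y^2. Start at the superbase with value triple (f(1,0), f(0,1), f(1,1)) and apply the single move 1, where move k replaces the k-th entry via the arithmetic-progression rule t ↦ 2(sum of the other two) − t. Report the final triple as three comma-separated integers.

start (-4,-2,-8) = (f(1,0),f(0,1),f(1,1))
replace slot 1: 2·((-2)+(-8)) − (-4) = -16 → (-16,-2,-8)

-16,-2,-8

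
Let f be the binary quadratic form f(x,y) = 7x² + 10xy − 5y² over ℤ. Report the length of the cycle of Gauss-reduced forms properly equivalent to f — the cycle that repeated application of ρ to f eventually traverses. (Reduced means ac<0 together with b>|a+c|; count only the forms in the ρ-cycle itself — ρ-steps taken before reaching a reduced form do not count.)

D = 240, ⌊√D⌋ = 15
river: ρ → (-5,10,7)
river: ρ → (7,4,-8)
river: ρ → (-8,12,3)
river: ρ → (3,12,-8)
river: ρ → (-8,4,7)
river: ρ → (7,10,-5)
ρ-cycle length = 6 (tail of 0 descent steps not counted)

6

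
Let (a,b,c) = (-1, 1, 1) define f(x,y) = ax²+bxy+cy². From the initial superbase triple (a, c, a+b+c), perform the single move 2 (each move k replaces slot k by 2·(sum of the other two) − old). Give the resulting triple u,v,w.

start (-1,1,1) = (f(1,0),f(0,1),f(1,1))
replace slot 2: 2·((-1)+1) − 1 = -1 → (-1,-1,1)

-1,-1,1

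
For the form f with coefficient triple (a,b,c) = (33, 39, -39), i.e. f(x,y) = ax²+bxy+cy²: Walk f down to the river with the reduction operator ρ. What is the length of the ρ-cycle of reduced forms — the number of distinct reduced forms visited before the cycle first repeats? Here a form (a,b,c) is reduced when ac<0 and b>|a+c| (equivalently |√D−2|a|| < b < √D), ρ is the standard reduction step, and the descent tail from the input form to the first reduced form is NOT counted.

D = 6669, ⌊√D⌋ = 81
river: ρ → (-39,39,33)
river: ρ → (33,27,-45)
river: ρ → (-45,63,15)
river: ρ → (15,57,-57)
river: ρ → (-57,57,15)
river: ρ → (15,63,-45)
river: ρ → (-45,27,33)
river: ρ → (33,39,-39)
ρ-cycle length = 8 (tail of 0 descent steps not counted)

8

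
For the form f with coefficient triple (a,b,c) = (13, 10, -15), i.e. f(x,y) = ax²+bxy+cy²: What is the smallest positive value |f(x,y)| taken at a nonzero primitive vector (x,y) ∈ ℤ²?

river: ρ → (-15,20,8)
river: ρ → (8,28,-3)
river: ρ → (-3,26,17)
river: ρ → (17,8,-12)
river: ρ → (-12,16,13)
river: ρ → (13,10,-15)
closes: descent 0, river 6
min |a| on river = 3

3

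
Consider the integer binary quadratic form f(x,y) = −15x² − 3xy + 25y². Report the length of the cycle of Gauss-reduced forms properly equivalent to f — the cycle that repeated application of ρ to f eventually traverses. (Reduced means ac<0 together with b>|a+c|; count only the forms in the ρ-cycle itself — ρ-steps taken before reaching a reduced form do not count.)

D = 1509, ⌊√D⌋ = 38
descent: ρ → (25,3,-15)
descent: ρ → (-15,27,13)  [lands on river]
river: ρ → (13,25,-17)
river: ρ → (-17,9,21)
river: ρ → (21,33,-5)
river: ρ → (-5,37,7)
river: ρ → (7,33,-15)
ρ-cycle length = 6 (tail of 2 descent steps not counted)

6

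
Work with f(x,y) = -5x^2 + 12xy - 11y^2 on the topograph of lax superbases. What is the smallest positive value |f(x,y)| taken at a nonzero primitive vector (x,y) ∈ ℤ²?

translate: b→-2 (≡-12 mod 10), so (5,-12,11)→(5,-2,4)
flip: (5,-2,4)→(4,2,5)
reduced (well bottom): (4,2,5) with a≤c, −a<b≤a
well minimum |f| = |-4| = 4 (negative-definite)

4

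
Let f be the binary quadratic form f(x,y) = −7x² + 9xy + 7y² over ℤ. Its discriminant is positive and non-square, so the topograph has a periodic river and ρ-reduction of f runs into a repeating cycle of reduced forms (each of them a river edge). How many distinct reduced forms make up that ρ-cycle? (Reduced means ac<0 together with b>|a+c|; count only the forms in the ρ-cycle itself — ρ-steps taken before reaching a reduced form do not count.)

D = 277, ⌊√D⌋ = 16
river: ρ → (7,5,-9)
river: ρ → (-9,13,3)
river: ρ → (3,11,-13)
river: ρ → (-13,15,1)
river: ρ → (1,15,-13)
river: ρ → (-13,11,3)
river: ρ → (3,13,-9)
river: ρ → (-9,5,7)
river: ρ → (7,9,-7)
river: ρ → (-7,5,9)
river: ρ → (9,13,-3)
river: ρ → (-3,11,13)
river: ρ → (13,15,-1)
river: ρ → (-1,15,13)
river: ρ → (13,11,-3)
river: ρ → (-3,13,9)
river: ρ → (9,5,-7)
river: ρ → (-7,9,7)
ρ-cycle length = 18 (tail of 0 descent steps not counted)

18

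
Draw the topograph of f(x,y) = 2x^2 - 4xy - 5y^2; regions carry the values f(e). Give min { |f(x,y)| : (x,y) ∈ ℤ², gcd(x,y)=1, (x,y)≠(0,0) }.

descent: ρ → (-5,4,2)  [lands on river]
river: ρ → (2,4,-5)
river: ρ → (-5,6,1)
river: ρ → (1,6,-5)
closes: descent 1, river 4
min |a| on river = 1

1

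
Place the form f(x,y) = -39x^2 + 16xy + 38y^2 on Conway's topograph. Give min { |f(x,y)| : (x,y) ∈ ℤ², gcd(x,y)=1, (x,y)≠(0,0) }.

river: ρ → (38,60,-17)
river: ρ → (-17,76,6)
river: ρ → (6,68,-65)
river: ρ → (-65,62,9)
river: ρ → (9,64,-58)
river: ρ → (-58,52,15)
river: ρ → (15,68,-26)
river: ρ → (-26,36,47)
river: ρ → (47,58,-15)
river: ρ → (-15,62,39)
river: ρ → (39,16,-38)
river: ρ → (-38,60,17)
river: ρ → (17,76,-6)
river: ρ → (-6,68,65)
river: ρ → (65,62,-9)
river: ρ → (-9,64,58)
river: ρ → (58,52,-15)
river: ρ → (-15,68,26)
river: ρ → (26,36,-47)
river: ρ → (-47,58,15)
river: ρ → (15,62,-39)
river: ρ → (-39,16,38)
closes: descent 0, river 22
min |a| on river = 6

6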